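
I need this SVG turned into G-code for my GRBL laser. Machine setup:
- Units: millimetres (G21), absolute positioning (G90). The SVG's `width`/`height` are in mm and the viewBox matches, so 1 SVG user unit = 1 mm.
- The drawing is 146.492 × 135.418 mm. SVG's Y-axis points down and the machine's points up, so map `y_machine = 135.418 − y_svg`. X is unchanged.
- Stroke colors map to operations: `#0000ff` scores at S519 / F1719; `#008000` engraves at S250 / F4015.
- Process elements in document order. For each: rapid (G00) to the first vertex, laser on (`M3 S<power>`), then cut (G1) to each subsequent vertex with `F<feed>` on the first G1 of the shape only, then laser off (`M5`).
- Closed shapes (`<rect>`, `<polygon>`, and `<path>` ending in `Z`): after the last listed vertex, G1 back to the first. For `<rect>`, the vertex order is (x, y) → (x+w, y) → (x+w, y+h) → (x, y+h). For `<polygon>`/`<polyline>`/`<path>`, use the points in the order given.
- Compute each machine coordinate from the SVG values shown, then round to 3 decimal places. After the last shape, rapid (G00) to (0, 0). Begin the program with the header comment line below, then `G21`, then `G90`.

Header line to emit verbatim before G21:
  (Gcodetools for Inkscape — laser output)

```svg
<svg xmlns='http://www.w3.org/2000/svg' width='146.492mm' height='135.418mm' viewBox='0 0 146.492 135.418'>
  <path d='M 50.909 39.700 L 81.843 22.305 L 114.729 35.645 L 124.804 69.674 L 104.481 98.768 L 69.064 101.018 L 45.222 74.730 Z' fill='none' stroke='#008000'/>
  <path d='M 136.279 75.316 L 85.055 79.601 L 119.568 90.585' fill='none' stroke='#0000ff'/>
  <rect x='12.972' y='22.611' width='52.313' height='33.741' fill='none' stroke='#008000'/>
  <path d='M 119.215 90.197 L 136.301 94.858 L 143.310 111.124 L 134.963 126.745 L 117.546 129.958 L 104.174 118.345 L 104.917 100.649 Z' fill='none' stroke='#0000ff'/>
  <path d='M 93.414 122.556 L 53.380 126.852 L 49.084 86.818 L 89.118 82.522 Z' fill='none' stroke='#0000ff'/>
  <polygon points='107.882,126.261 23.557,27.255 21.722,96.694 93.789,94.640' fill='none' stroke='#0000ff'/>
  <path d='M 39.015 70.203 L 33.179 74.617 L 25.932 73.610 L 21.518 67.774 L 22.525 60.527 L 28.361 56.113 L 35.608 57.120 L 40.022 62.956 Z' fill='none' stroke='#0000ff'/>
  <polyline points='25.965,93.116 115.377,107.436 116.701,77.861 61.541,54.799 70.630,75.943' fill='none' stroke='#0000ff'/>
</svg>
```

(Gcodetools for Inkscape — laser output)
G21
G90
G00 X50.909 Y95.718
M3 S250
G1 X81.843 Y113.113 F4015
G1 X114.729 Y99.773
G1 X124.804 Y65.744
G1 X104.481 Y36.650
G1 X69.064 Y34.400
G1 X45.222 Y60.688
G1 X50.909 Y95.718
M5
G00 X136.279 Y60.102
M3 S519
G1 X85.055 Y55.817 F1719
G1 X119.568 Y44.833
M5
G00 X12.972 Y112.807
M3 S250
G1 X65.285 Y112.807 F4015
G1 X65.285 Y79.066
G1 X12.972 Y79.066
G1 X12.972 Y112.807
M5
G00 X119.215 Y45.221
M3 S519
G1 X136.301 Y40.560 F1719
G1 X143.310 Y24.294
G1 X134.963 Y8.673
G1 X117.546 Y5.460
G1 X104.174 Y17.073
G1 X104.917 Y34.769
G1 X119.215 Y45.221
M5
G00 X93.414 Y12.862
M3 S519
G1 X53.380 Y8.566 F1719
G1 X49.084 Y48.600
G1 X89.118 Y52.896
G1 X93.414 Y12.862
M5
G00 X107.882 Y9.157
M3 S519
G1 X23.557 Y108.163 F1719
G1 X21.722 Y38.724
G1 X93.789 Y40.778
G1 X107.882 Y9.157
M5
G00 X39.015 Y65.215
M3 S519
G1 X33.179 Y60.801 F1719
G1 X25.932 Y61.808
G1 X21.518 Y67.644
G1 X22.525 Y74.891
G1 X28.361 Y79.305
G1 X35.608 Y78.298
G1 X40.022 Y72.462
G1 X39.015 Y65.215
M5
G00 X25.965 Y42.302
M3 S519
G1 X115.377 Y27.982 F1719
G1 X116.701 Y57.557
G1 X61.541 Y80.619
G1 X70.630 Y59.475
M5
G00 X0.000 Y0.000

Since the viewBox matches the mm dimensions, user units are millimetres directly. The only transform is the Y-flip y_m = 135.418 − y_svg.

Shape 1 is a regular polygon drawn with `<path>`. Its stroke #008000 means engrave at S250, F4015. After flipping Y the toolpath is (50.909,95.718) → (81.843,113.113) → (114.729,99.773) → (124.804,65.744) → (104.481,36.650) → (69.064,34.400) → (45.222,60.688) → (50.909,95.718), returning to the start.

Shape 2 is a open polyline drawn with `<path>`. Its stroke #0000ff means score at S519, F1719. After flipping Y the toolpath is (136.279,60.102) → (85.055,55.817) → (119.568,44.833).

Shape 3 is a rectangle drawn with `<rect>`. Its stroke #008000 means engrave at S250, F4015. After flipping Y the toolpath is (12.972,112.807) → (65.285,112.807) → (65.285,79.066) → (12.972,79.066) → (12.972,112.807), returning to the start.

Shape 4 is a regular polygon drawn with `<path>`. Its stroke #0000ff means score at S519, F1719. After flipping Y the toolpath is (119.215,45.221) → (136.301,40.560) → (143.310,24.294) → (134.963,8.673) → (117.546,5.460) → (104.174,17.073) → (104.917,34.769) → (119.215,45.221), returning to the start.

Shape 5 is a regular polygon drawn with `<path>`. Its stroke #0000ff means score at S519, F1719. After flipping Y the toolpath is (93.414,12.862) → (53.380,8.566) → (49.084,48.600) → (89.118,52.896) → (93.414,12.862), returning to the start.

Shape 6 is a closed polygon drawn with `<polygon>`. Its stroke #0000ff means score at S519, F1719. After flipping Y the toolpath is (107.882,9.157) → (23.557,108.163) → (21.722,38.724) → (93.789,40.778) → (107.882,9.157), returning to the start.

Shape 7 is a regular polygon drawn with `<path>`. Its stroke #0000ff means score at S519, F1719. After flipping Y the toolpath is (39.015,65.215) → (33.179,60.801) → (25.932,61.808) → (21.518,67.644) → (22.525,74.891) → (28.361,79.305) → (35.608,78.298) → (40.022,72.462) → (39.015,65.215), returning to the start.

Shape 8 is a open polyline drawn with `<polyline>`. Its stroke #0000ff means score at S519, F1719. After flipping Y the toolpath is (25.965,42.302) → (115.377,27.982) → (116.701,57.557) → (61.541,80.619) → (70.630,59.475).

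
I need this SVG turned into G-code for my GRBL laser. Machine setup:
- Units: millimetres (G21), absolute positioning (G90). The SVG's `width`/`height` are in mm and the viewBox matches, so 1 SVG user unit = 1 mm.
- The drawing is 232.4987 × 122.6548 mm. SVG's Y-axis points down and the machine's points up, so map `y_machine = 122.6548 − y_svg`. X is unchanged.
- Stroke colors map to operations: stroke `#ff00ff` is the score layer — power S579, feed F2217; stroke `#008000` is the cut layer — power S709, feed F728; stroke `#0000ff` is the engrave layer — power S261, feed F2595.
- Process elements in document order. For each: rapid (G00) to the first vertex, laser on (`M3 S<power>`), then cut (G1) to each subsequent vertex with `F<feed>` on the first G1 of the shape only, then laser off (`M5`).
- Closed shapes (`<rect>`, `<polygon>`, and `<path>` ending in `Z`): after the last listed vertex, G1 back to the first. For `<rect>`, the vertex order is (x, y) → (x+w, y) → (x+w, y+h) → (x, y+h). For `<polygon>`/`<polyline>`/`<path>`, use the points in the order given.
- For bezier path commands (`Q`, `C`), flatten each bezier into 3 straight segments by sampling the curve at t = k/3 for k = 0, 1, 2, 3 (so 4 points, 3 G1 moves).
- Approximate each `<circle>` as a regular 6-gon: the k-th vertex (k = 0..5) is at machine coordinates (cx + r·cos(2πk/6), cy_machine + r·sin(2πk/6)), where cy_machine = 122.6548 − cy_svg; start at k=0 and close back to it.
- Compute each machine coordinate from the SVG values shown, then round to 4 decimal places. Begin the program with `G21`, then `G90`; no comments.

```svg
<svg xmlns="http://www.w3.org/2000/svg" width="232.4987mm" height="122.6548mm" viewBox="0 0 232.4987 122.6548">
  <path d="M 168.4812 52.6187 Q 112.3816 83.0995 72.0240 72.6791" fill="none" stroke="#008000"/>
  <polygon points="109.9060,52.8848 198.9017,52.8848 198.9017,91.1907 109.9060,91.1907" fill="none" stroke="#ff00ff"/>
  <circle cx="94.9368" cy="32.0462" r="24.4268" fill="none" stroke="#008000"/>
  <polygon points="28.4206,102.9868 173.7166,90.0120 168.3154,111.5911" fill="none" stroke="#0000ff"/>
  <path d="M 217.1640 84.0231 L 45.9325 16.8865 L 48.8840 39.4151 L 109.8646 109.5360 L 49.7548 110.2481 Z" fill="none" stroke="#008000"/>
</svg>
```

Since the viewBox matches the mm dimensions, user units are millimetres directly. The only transform is the Y-flip y_m = 122.6548 − y_svg.

Shape 1 is a quadratic bezier drawn with `<path>`. Its stroke #008000 means cut at S709, F728. After flipping Y the toolpath is (168.4812,70.0361) → (132.8306,54.2601) → (100.6782,47.5733) → (72.0240,49.9757).

Shape 2 is a rectangle drawn with `<polygon>`. Its stroke #ff00ff means score at S579, F2217. After flipping Y the toolpath is (109.9060,69.7700) → (198.9017,69.7700) → (198.9017,31.4641) → (109.9060,31.4641) → (109.9060,69.7700), returning to the start.

Shape 3 is a circle drawn with `<circle>`. Its stroke #008000 means cut at S709, F728. After flipping Y the toolpath is (119.3636,90.6086) → (107.1502,111.7628) → (82.7234,111.7628) → (70.5100,90.6086) → (82.7234,69.4544) → (107.1502,69.4544) → (119.3636,90.6086), returning to the start.

Shape 4 is a closed polygon drawn with `<polygon>`. Its stroke #0000ff means engrave at S261, F2595. After flipping Y the toolpath is (28.4206,19.6680) → (173.7166,32.6428) → (168.3154,11.0637) → (28.4206,19.6680), returning to the start.

Shape 5 is a closed polygon drawn with `<path>`. Its stroke #008000 means cut at S709, F728. After flipping Y the toolpath is (217.1640,38.6317) → (45.9325,105.7683) → (48.8840,83.2397) → (109.8646,13.1188) → (49.7548,12.4067) → (217.1640,38.6317), returning to the start.

G21
G90
G00 X168.4812 Y70.0361
M3 S709
G1 X132.8306 Y54.2601 F728
G1 X100.6782 Y47.5733
G1 X72.0240 Y49.9757
M5
G00 X109.9060 Y69.7700
M3 S579
G1 X198.9017 Y69.7700 F2217
G1 X198.9017 Y31.4641
G1 X109.9060 Y31.4641
G1 X109.9060 Y69.7700
M5
G00 X119.3636 Y90.6086
M3 S709
G1 X107.1502 Y111.7628 F728
G1 X82.7234 Y111.7628
G1 X70.5100 Y90.6086
G1 X82.7234 Y69.4544
G1 X107.1502 Y69.4544
G1 X119.3636 Y90.6086
M5
G00 X28.4206 Y19.6680
M3 S261
G1 X173.7166 Y32.6428 F2595
G1 X168.3154 Y11.0637
G1 X28.4206 Y19.6680
M5
G00 X217.1640 Y38.6317
M3 S709
G1 X45.9325 Y105.7683 F728
G1 X48.8840 Y83.2397
G1 X109.8646 Y13.1188
G1 X49.7548 Y12.4067
G1 X217.1640 Y38.6317
M5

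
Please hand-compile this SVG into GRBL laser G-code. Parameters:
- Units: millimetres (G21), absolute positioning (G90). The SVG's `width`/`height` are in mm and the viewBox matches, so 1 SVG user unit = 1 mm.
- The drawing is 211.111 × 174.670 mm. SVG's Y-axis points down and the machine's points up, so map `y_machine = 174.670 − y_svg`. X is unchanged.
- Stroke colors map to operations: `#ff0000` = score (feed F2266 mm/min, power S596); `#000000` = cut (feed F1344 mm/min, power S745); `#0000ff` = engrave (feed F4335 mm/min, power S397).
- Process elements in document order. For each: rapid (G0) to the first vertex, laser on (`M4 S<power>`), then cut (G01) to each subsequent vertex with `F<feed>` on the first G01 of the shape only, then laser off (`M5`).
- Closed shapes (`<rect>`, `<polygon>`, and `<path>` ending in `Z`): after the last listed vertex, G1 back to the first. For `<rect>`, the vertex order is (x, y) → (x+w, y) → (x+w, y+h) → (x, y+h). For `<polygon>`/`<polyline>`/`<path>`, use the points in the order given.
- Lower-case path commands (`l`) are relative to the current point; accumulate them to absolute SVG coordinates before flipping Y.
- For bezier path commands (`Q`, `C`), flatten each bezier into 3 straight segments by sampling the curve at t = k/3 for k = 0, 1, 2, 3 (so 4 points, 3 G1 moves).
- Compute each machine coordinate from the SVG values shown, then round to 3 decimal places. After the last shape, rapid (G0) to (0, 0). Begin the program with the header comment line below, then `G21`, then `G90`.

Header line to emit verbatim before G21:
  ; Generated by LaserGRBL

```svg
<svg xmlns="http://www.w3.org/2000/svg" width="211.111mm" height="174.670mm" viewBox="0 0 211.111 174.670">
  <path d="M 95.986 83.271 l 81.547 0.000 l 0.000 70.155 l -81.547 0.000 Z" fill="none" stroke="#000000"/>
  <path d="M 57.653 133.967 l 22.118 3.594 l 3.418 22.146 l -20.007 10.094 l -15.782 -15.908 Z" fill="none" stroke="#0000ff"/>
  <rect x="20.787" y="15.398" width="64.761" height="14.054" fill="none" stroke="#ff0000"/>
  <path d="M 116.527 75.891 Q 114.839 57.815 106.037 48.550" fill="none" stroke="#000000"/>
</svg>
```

viewBox `0 0 211.111 174.670` with mm width/height → 1 unit = 1 mm. Flip: y_m = 174.670 − y_svg.

**Shape 1** — `<path>` rectangle, stroke `#000000` → cut (S745, F1344). Machine vertices: (95.986,91.399) → (177.533,91.399) → (177.533,21.244) → (95.986,21.244) → (95.986,91.399). Closed: final G1 returns to the first vertex.

**Shape 2** — `<path>` regular polygon, stroke `#0000ff` → engrave (S397, F4335). Machine vertices: (57.653,40.703) → (79.771,37.109) → (83.189,14.963) → (63.182,4.869) → (47.400,20.777) → (57.653,40.703). Closed: final G1 returns to the first vertex.

**Shape 3** — `<rect>` rectangle, stroke `#ff0000` → score (S596, F2266). Machine vertices: (20.787,159.272) → (85.548,159.272) → (85.548,145.218) → (20.787,145.218) → (20.787,159.272). Closed: final G1 returns to the first vertex.

**Shape 4** — `<path>` quadratic bezier, stroke `#000000` → cut (S745, F1344). Control points (SVG): P0=(116.527,75.891), P1=(114.839,57.815), P2=(106.037,48.550); sampled at t=k/3. Machine vertices: (116.527,98.779) → (114.611,109.851) → (111.115,118.964) → (106.037,126.120). Open path.

; Generated by LaserGRBL
G21
G90
G0 X95.986 Y91.399
M4 S745
G01 X177.533 Y91.399 F1344
G01 X177.533 Y21.244
G01 X95.986 Y21.244
G01 X95.986 Y91.399
M5
G0 X57.653 Y40.703
M4 S397
G01 X79.771 Y37.109 F4335
G01 X83.189 Y14.963
G01 X63.182 Y4.869
G01 X47.400 Y20.777
G01 X57.653 Y40.703
M5
G0 X20.787 Y159.272
M4 S596
G01 X85.548 Y159.272 F2266
G01 X85.548 Y145.218
G01 X20.787 Y145.218
G01 X20.787 Y159.272
M5
G0 X116.527 Y98.779
M4 S745
G01 X114.611 Y109.851 F1344
G01 X111.115 Y118.964
G01 X106.037 Y126.120
M5
G0 X0.000 Y0.000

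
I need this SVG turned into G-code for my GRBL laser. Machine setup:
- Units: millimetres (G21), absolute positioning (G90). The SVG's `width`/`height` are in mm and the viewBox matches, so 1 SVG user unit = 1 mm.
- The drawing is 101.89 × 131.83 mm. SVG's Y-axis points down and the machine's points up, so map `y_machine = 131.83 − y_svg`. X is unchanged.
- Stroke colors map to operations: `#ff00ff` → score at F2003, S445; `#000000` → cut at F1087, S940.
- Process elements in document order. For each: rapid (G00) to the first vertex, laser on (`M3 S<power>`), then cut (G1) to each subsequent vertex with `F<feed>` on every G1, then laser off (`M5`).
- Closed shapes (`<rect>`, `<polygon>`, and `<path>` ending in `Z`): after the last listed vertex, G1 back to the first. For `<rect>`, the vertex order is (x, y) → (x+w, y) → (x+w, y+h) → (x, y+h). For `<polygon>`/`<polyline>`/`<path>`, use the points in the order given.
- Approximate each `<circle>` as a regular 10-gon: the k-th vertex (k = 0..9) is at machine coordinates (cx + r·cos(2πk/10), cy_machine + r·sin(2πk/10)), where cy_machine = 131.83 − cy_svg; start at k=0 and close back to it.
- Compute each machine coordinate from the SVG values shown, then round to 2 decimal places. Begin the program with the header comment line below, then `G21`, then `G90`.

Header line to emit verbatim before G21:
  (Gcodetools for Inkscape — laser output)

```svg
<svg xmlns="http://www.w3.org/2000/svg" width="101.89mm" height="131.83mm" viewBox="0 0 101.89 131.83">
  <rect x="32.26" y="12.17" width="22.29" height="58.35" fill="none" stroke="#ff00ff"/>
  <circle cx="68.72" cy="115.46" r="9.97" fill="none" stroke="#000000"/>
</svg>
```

viewBox `0 0 101.89 131.83` with mm width/height → 1 unit = 1 mm. Flip: y_m = 131.83 − y_svg.

**Shape 1** — `<rect>` rectangle, stroke `#ff00ff` → score (S445, F2003). Machine vertices: (32.26,119.66) → (54.55,119.66) → (54.55,61.31) → (32.26,61.31) → (32.26,119.66). Closed: final G1 returns to the first vertex.

**Shape 2** — `<circle>` circle, stroke `#000000` → cut (S940, F1087). Machine vertices: (78.69,16.37) → (76.79,22.23) → (71.80,25.85) → (65.64,25.85) → (60.65,22.23) → (58.75,16.37) → (60.65,10.51) → (65.64,6.89) → (71.80,6.89) → (76.79,10.51) → (78.69,16.37). Closed: final G1 returns to the first vertex.

(Gcodetools for Inkscape — laser output)
G21
G90
G00 X32.26 Y119.66
M3 S445
G1 X54.55 Y119.66 F2003
G1 X54.55 Y61.31 F2003
G1 X32.26 Y61.31 F2003
G1 X32.26 Y119.66 F2003
M5
G00 X78.69 Y16.37
M3 S940
G1 X76.79 Y22.23 F1087
G1 X71.80 Y25.85 F1087
G1 X65.64 Y25.85 F1087
G1 X60.65 Y22.23 F1087
G1 X58.75 Y16.37 F1087
G1 X60.65 Y10.51 F1087
G1 X65.64 Y6.89 F1087
G1 X71.80 Y6.89 F1087
G1 X76.79 Y10.51 F1087
G1 X78.69 Y16.37 F1087
M5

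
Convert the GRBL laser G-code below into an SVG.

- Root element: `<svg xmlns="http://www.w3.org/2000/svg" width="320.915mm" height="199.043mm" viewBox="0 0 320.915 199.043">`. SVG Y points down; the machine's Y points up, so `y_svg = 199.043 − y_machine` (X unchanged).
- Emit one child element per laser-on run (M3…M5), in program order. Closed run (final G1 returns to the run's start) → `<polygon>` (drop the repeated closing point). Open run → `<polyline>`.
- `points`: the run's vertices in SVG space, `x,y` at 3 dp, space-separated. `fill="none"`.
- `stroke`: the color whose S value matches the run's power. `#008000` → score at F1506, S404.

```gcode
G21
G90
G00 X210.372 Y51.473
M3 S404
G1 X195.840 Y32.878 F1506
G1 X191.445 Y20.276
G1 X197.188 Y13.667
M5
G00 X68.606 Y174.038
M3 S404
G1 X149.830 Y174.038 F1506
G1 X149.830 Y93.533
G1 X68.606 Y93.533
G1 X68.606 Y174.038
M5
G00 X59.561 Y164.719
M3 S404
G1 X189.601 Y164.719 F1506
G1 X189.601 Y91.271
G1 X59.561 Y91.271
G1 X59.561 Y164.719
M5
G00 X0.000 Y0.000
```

y_svg = 199.043 − y_m. Every run uses S404, so all elements get stroke `#008000` (score).

[1] open run; points: 210.372,147.570 195.840,166.165 191.445,178.767 197.188,185.376

[2] closed run; points: 68.606,25.005 149.830,25.005 149.830,105.510 68.606,105.510

[3] closed run; points: 59.561,34.324 189.601,34.324 189.601,107.772 59.561,107.772

<svg xmlns="http://www.w3.org/2000/svg" width="320.915mm" height="199.043mm" viewBox="0 0 320.915 199.043">
  <polyline points="210.372,147.570 195.840,166.165 191.445,178.767 197.188,185.376" fill="none" stroke="#008000"/>
  <polygon points="68.606,25.005 149.830,25.005 149.830,105.510 68.606,105.510" fill="none" stroke="#008000"/>
  <polygon points="59.561,34.324 189.601,34.324 189.601,107.772 59.561,107.772" fill="none" stroke="#008000"/>
</svg>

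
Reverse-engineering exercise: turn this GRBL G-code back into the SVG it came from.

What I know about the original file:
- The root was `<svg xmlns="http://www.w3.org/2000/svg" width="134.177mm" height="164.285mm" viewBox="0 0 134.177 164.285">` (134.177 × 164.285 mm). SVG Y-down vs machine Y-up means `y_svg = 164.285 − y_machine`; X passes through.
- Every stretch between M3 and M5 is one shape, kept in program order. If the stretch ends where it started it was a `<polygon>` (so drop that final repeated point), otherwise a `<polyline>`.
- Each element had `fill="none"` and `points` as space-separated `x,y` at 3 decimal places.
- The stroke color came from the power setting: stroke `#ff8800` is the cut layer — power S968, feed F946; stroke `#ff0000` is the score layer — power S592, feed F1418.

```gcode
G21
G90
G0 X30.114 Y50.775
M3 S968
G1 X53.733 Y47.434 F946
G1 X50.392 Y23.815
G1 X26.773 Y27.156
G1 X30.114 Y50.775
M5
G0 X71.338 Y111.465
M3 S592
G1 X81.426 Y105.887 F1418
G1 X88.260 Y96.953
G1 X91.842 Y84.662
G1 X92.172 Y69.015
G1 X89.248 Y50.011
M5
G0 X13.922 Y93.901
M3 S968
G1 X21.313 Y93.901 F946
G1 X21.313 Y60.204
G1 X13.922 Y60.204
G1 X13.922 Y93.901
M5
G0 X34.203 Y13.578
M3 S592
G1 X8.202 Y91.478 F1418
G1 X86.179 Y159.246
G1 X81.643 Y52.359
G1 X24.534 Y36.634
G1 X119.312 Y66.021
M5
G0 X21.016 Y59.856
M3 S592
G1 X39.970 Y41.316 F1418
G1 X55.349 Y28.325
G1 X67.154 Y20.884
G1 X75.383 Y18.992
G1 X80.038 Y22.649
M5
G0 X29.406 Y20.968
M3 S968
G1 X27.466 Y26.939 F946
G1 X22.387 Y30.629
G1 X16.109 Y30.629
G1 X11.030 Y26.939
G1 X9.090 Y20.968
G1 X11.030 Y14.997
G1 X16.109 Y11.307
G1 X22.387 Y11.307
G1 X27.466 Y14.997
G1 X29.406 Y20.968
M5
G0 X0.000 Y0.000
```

y_svg = 164.285 − y_m.

[1] S968→`#ff8800` (cut); closed run; points: 30.114,113.510 53.733,116.851 50.392,140.470 26.773,137.129

[2] S592→`#ff0000` (score); open run; points: 71.338,52.820 81.426,58.398 88.260,67.332 91.842,79.623 92.172,95.270 89.248,114.274

[3] S968→`#ff8800` (cut); closed run; points: 13.922,70.384 21.313,70.384 21.313,104.081 13.922,104.081

[4] S592→`#ff0000` (score); open run; points: 34.203,150.707 8.202,72.807 86.179,5.039 81.643,111.926 24.534,127.651 119.312,98.264

[5] S592→`#ff0000` (score); open run; points: 21.016,104.429 39.970,122.969 55.349,135.960 67.154,143.401 75.383,145.293 80.038,141.636

[6] S968→`#ff8800` (cut); closed run; points: 29.406,143.317 27.466,137.346 22.387,133.656 16.109,133.656 11.030,137.346 9.090,143.317 11.030,149.288 16.109,152.978 22.387,152.978 27.466,149.288

<svg xmlns="http://www.w3.org/2000/svg" width="134.177mm" height="164.285mm" viewBox="0 0 134.177 164.285">
  <polygon points="30.114,113.510 53.733,116.851 50.392,140.470 26.773,137.129" fill="none" stroke="#ff8800"/>
  <polyline points="71.338,52.820 81.426,58.398 88.260,67.332 91.842,79.623 92.172,95.270 89.248,114.274" fill="none" stroke="#ff0000"/>
  <polygon points="13.922,70.384 21.313,70.384 21.313,104.081 13.922,104.081" fill="none" stroke="#ff8800"/>
  <polyline points="34.203,150.707 8.202,72.807 86.179,5.039 81.643,111.926 24.534,127.651 119.312,98.264" fill="none" stroke="#ff0000"/>
  <polyline points="21.016,104.429 39.970,122.969 55.349,135.960 67.154,143.401 75.383,145.293 80.038,141.636" fill="none" stroke="#ff0000"/>
  <polygon points="29.406,143.317 27.466,137.346 22.387,133.656 16.109,133.656 11.030,137.346 9.090,143.317 11.030,149.288 16.109,152.978 22.387,152.978 27.466,149.288" fill="none" stroke="#ff8800"/>
</svg>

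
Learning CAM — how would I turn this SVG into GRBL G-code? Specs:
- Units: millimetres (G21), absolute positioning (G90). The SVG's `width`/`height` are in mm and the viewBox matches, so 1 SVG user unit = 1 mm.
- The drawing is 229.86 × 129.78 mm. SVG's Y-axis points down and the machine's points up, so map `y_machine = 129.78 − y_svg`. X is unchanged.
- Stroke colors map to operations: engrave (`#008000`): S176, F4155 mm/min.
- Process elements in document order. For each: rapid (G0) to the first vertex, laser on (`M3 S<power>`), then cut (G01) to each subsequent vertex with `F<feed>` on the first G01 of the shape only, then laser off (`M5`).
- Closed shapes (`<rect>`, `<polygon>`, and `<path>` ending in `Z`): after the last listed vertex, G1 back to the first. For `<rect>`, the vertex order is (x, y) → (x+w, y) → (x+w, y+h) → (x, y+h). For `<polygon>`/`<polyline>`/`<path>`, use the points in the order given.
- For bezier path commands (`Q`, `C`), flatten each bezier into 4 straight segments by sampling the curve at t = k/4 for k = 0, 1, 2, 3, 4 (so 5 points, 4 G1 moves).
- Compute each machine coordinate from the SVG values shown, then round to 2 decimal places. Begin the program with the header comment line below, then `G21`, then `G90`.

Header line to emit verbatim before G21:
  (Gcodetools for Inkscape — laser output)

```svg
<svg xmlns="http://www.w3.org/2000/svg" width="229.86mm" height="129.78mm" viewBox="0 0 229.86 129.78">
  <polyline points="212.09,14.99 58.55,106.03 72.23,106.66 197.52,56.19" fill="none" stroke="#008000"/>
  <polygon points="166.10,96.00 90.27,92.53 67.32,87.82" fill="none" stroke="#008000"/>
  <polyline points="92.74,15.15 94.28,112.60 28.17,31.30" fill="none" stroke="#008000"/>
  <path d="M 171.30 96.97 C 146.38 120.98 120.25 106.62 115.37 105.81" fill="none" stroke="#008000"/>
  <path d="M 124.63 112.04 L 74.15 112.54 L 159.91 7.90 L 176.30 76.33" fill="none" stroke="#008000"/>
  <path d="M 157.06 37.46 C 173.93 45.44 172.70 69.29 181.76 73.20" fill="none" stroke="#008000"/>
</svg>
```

viewBox `0 0 229.86 129.78` with mm width/height → 1 unit = 1 mm. Flip: y_m = 129.78 − y_svg.

**Shape 1** — `<polyline>` open polyline, stroke `#008000` → engrave (S176, F4155). Machine vertices: (212.09,114.79) → (58.55,23.75) → (72.23,23.12) → (197.52,73.59). Open path.

**Shape 2** — `<polygon>` closed polygon, stroke `#008000` → engrave (S176, F4155). Machine vertices: (166.10,33.78) → (90.27,37.25) → (67.32,41.96) → (166.10,33.78). Closed: final G1 returns to the first vertex.

**Shape 3** — `<polyline>` open polyline, stroke `#008000` → engrave (S176, F4155). Machine vertices: (92.74,114.63) → (94.28,17.18) → (28.17,98.48). Open path.

**Shape 4** — `<path>` cubic bezier, stroke `#008000` → engrave (S176, F4155). Control points (SVG): P0=(171.30,96.97), P1=(146.38,120.98), P2=(120.25,106.62), P3=(115.37,105.81); sampled at t=k/4. Machine vertices: (171.30,32.81) → (152.73,21.19) → (135.82,19.08) → (122.66,21.63) → (115.37,23.97). Open path.

**Shape 5** — `<path>` open polyline, stroke `#008000` → engrave (S176, F4155). Machine vertices: (124.63,17.74) → (74.15,17.24) → (159.91,121.88) → (176.30,53.45). Open path.

**Shape 6** — `<path>` cubic bezier, stroke `#008000` → engrave (S176, F4155). Control points (SVG): P0=(157.06,37.46), P1=(173.93,45.44), P2=(172.70,69.29), P3=(181.76,73.20); sampled at t=k/4. Machine vertices: (157.06,92.32) → (166.76,83.92) → (172.34,72.92) → (176.45,62.69) → (181.76,56.58). Open path.

(Gcodetools for Inkscape — laser output)
G21
G90
G0 X212.09 Y114.79
M3 S176
G01 X58.55 Y23.75 F4155
G01 X72.23 Y23.12
G01 X197.52 Y73.59
M5
G0 X166.10 Y33.78
M3 S176
G01 X90.27 Y37.25 F4155
G01 X67.32 Y41.96
G01 X166.10 Y33.78
M5
G0 X92.74 Y114.63
M3 S176
G01 X94.28 Y17.18 F4155
G01 X28.17 Y98.48
M5
G0 X171.30 Y32.81
M3 S176
G01 X152.73 Y21.19 F4155
G01 X135.82 Y19.08
G01 X122.66 Y21.63
G01 X115.37 Y23.97
M5
G0 X124.63 Y17.74
M3 S176
G01 X74.15 Y17.24 F4155
G01 X159.91 Y121.88
G01 X176.30 Y53.45
M5
G0 X157.06 Y92.32
M3 S176
G01 X166.76 Y83.92 F4155
G01 X172.34 Y72.92
G01 X176.45 Y62.69
G01 X181.76 Y56.58
M5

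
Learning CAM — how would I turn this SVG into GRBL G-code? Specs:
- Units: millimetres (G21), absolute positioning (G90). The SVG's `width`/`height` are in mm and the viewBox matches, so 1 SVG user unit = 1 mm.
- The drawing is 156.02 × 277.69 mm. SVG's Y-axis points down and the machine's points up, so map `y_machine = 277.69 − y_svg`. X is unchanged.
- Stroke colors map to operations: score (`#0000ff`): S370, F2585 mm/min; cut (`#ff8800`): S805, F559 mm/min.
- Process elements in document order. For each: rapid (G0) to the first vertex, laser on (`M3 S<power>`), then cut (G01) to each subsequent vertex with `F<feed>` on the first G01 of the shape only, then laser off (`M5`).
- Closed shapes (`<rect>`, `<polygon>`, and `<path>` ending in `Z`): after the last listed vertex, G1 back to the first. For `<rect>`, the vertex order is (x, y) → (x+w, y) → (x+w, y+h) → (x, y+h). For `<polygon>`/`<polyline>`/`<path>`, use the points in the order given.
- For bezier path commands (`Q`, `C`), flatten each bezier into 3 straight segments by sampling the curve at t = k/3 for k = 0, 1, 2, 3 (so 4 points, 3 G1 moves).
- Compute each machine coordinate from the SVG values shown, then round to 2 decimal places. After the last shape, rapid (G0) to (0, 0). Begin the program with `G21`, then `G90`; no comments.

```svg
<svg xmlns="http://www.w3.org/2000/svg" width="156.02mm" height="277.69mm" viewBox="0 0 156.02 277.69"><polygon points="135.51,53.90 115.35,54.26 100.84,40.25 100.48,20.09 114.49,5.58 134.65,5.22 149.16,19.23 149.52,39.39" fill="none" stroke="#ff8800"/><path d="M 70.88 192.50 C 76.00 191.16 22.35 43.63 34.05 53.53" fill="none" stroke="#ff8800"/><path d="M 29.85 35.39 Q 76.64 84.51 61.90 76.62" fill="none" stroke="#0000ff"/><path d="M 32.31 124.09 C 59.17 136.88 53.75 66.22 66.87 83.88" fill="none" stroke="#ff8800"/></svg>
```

1 u = 1 mm; y_m = 277.69 − y.

[1] `<polygon>` regular polygon, #ff8800→cut S805 F559: (135.51,223.79) → (115.35,223.43) → (100.84,237.44) → (100.48,257.60) → (114.49,272.11) → (134.65,272.47) → (149.16,258.46) → (149.52,238.30) → (135.51,223.79) (closed)

[2] `<path>` cubic bezier, #ff8800→cut S805 F559: (70.88,85.19) → (61.01,124.01) → (39.54,192.83) → (34.05,224.16)

[3] `<path>` quadratic bezier, #0000ff→score S370 F2585: (29.85,242.30) → (54.21,215.89) → (64.89,202.14) → (61.90,201.07)

[4] `<path>` cubic bezier, #ff8800→cut S805 F559: (32.31,153.60) → (50.29,162.26) → (58.05,188.39) → (66.87,193.81)

G21
G90
G0 X135.51 Y223.79
M3 S805
G01 X115.35 Y223.43 F559
G01 X100.84 Y237.44
G01 X100.48 Y257.60
G01 X114.49 Y272.11
G01 X134.65 Y272.47
G01 X149.16 Y258.46
G01 X149.52 Y238.30
G01 X135.51 Y223.79
M5
G0 X70.88 Y85.19
M3 S805
G01 X61.01 Y124.01 F559
G01 X39.54 Y192.83
G01 X34.05 Y224.16
M5
G0 X29.85 Y242.30
M3 S370
G01 X54.21 Y215.89 F2585
G01 X64.89 Y202.14
G01 X61.90 Y201.07
M5
G0 X32.31 Y153.60
M3 S805
G01 X50.29 Y162.26 F559
G01 X58.05 Y188.39
G01 X66.87 Y193.81
M5
G0 X0.00 Y0.00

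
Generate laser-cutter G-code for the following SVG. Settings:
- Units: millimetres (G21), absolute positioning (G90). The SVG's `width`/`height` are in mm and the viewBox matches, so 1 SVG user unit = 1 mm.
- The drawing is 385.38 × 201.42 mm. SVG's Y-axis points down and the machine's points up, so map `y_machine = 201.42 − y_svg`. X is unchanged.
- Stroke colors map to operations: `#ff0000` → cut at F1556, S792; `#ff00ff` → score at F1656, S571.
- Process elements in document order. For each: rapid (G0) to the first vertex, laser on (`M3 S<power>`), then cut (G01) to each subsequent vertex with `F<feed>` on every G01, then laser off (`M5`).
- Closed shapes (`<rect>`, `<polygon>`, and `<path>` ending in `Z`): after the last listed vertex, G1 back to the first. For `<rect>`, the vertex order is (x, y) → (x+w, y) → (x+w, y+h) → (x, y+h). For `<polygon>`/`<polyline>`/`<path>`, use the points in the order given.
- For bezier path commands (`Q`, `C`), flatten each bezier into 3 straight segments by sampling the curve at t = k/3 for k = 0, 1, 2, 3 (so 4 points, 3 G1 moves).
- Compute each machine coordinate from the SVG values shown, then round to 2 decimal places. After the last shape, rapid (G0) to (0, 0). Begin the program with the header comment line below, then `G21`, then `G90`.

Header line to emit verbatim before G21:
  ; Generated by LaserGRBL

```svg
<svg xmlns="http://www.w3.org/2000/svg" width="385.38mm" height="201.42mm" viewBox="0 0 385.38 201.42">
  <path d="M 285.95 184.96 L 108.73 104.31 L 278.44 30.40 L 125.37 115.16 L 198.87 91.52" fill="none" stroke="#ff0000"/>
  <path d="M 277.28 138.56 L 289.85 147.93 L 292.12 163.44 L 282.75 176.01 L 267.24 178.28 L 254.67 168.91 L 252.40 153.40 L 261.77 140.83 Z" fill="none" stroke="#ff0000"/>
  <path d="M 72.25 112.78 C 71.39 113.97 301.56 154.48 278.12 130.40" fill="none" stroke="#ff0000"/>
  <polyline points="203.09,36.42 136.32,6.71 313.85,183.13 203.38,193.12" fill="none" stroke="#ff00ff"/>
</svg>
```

; Generated by LaserGRBL
G21
G90
G0 X285.95 Y16.46
M3 S792
G01 X108.73 Y97.11 F1556
G01 X278.44 Y171.02 F1556
G01 X125.37 Y86.26 F1556
G01 X198.87 Y109.90 F1556
M5
G0 X277.28 Y62.86
M3 S792
G01 X289.85 Y53.49 F1556
G01 X292.12 Y37.98 F1556
G01 X282.75 Y25.41 F1556
G01 X267.24 Y23.14 F1556
G01 X254.67 Y32.51 F1556
G01 X252.40 Y48.02 F1556
G01 X261.77 Y60.59 F1556
G01 X277.28 Y62.86 F1556
M5
G0 X72.25 Y88.64
M3 S792
G01 X130.45 Y78.19 F1556
G01 X234.97 Y64.62 F1556
G01 X278.12 Y71.02 F1556
M5
G0 X203.09 Y165.00
M3 S571
G01 X136.32 Y194.71 F1656
G01 X313.85 Y18.29 F1656
G01 X203.38 Y8.30 F1656
M5
G0 X0.00 Y0.00

1 u = 1 mm; y_m = 201.42 − y.

[1] `<path>` open polyline, #ff0000→cut S792 F1556: (285.95,16.46) → (108.73,97.11) → (278.44,171.02) → (125.37,86.26) → (198.87,109.90)

[2] `<path>` regular polygon, #ff0000→cut S792 F1556: (277.28,62.86) → (289.85,53.49) → (292.12,37.98) → (282.75,25.41) → (267.24,23.14) → (254.67,32.51) → (252.40,48.02) → (261.77,60.59) → (277.28,62.86) (closed)

[3] `<path>` cubic bezier, #ff0000→cut S792 F1556: (72.25,88.64) → (130.45,78.19) → (234.97,64.62) → (278.12,71.02)

[4] `<polyline>` open polyline, #ff00ff→score S571 F1656: (203.09,165.00) → (136.32,194.71) → (313.85,18.29) → (203.38,8.30)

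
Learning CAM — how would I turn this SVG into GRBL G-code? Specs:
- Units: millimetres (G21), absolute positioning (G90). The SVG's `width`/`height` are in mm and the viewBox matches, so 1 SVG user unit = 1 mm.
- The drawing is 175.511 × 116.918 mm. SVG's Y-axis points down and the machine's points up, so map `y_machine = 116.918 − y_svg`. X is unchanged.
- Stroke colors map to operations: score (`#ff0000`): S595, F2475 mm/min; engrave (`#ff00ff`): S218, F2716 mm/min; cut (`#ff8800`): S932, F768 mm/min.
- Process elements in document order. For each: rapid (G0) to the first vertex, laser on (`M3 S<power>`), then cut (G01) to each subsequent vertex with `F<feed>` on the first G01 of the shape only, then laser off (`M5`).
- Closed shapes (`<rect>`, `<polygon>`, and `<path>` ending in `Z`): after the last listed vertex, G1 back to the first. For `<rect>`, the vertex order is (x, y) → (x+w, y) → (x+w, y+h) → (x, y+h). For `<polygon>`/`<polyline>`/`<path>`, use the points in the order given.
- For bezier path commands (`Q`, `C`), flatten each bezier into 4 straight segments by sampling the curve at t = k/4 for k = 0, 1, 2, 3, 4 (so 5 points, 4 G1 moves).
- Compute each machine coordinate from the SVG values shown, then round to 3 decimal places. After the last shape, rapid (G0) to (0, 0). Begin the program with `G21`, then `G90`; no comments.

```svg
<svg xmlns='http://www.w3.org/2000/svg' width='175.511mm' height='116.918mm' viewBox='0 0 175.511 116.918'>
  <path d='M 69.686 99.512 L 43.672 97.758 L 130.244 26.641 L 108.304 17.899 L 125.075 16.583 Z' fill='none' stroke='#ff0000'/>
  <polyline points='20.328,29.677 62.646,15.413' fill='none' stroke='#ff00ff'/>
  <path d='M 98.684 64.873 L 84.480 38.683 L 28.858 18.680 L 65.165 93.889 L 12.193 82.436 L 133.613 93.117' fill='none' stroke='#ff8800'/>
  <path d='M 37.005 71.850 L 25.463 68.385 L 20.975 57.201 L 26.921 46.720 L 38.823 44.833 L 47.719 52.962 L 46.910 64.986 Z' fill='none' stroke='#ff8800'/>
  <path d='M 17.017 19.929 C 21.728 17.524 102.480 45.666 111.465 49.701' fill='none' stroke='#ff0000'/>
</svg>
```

viewBox `0 0 175.511 116.918` with mm width/height → 1 unit = 1 mm. Flip: y_m = 116.918 − y_svg.

**Shape 1** — `<path>` closed polygon, stroke `#ff0000` → score (S595, F2475). Machine vertices: (69.686,17.406) → (43.672,19.160) → (130.244,90.277) → (108.304,99.019) → (125.075,100.335) → (69.686,17.406). Closed: final G1 returns to the first vertex.

**Shape 2** — `<polyline>` line segment, stroke `#ff00ff` → engrave (S218, F2716). Machine vertices: (20.328,87.241) → (62.646,101.505). Open path.

**Shape 3** — `<path>` open polyline, stroke `#ff8800` → cut (S932, F768). Machine vertices: (98.684,52.045) → (84.480,78.235) → (28.858,98.238) → (65.165,23.029) → (12.193,34.482) → (133.613,23.801). Open path.

**Shape 4** — `<path>` regular polygon, stroke `#ff8800` → cut (S932, F768). Machine vertices: (37.005,45.068) → (25.463,48.533) → (20.975,59.717) → (26.921,70.198) → (38.823,72.085) → (47.719,63.956) → (46.910,51.932) → (37.005,45.068). Closed: final G1 returns to the first vertex.

**Shape 5** — `<path>` cubic bezier, stroke `#ff0000` → score (S595, F2475). Control points (SVG): P0=(17.017,19.929), P1=(21.728,17.524), P2=(102.480,45.666), P3=(111.465,49.701); sampled at t=k/4. Machine vertices: (17.017,96.989) → (32.498,93.919) → (62.638,84.518) → (93.579,73.909) → (111.465,67.217). Open path.

G21
G90
G0 X69.686 Y17.406
M3 S595
G01 X43.672 Y19.160 F2475
G01 X130.244 Y90.277
G01 X108.304 Y99.019
G01 X125.075 Y100.335
G01 X69.686 Y17.406
M5
G0 X20.328 Y87.241
M3 S218
G01 X62.646 Y101.505 F2716
M5
G0 X98.684 Y52.045
M3 S932
G01 X84.480 Y78.235 F768
G01 X28.858 Y98.238
G01 X65.165 Y23.029
G01 X12.193 Y34.482
G01 X133.613 Y23.801
M5
G0 X37.005 Y45.068
M3 S932
G01 X25.463 Y48.533 F768
G01 X20.975 Y59.717
G01 X26.921 Y70.198
G01 X38.823 Y72.085
G01 X47.719 Y63.956
G01 X46.910 Y51.932
G01 X37.005 Y45.068
M5
G0 X17.017 Y96.989
M3 S595
G01 X32.498 Y93.919 F2475
G01 X62.638 Y84.518
G01 X93.579 Y73.909
G01 X111.465 Y67.217
M5
G0 X0.000 Y0.000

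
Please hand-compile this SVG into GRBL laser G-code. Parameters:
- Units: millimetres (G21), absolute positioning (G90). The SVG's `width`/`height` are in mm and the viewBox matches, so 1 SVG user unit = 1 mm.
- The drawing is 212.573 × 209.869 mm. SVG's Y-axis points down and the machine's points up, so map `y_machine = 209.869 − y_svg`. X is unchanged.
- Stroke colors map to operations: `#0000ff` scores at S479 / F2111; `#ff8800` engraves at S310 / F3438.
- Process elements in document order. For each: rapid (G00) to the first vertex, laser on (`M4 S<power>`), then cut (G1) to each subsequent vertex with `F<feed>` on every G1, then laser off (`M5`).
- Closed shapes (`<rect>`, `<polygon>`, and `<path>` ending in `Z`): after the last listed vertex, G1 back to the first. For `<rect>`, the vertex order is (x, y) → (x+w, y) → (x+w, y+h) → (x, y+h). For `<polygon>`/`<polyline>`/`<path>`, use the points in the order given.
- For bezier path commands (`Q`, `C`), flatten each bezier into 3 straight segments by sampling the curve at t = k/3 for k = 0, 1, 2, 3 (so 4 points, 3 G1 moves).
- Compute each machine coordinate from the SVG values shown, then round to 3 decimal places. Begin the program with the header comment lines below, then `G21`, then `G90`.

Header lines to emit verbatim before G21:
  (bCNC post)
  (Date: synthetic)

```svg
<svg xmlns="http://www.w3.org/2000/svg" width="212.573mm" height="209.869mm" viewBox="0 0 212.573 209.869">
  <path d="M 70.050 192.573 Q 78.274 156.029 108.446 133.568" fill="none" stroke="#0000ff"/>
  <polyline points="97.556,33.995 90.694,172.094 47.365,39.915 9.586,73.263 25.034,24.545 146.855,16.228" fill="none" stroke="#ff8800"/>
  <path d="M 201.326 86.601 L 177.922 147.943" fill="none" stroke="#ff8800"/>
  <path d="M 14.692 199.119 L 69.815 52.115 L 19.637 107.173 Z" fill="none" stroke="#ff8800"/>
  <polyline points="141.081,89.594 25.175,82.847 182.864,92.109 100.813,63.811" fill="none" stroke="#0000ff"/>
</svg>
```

(bCNC post)
(Date: synthetic)
G21
G90
G00 X70.050 Y17.296
M4 S479
G1 X77.971 Y40.094 F2111
G1 X90.770 Y59.762 F2111
G1 X108.446 Y76.301 F2111
M5
G00 X97.556 Y175.874
M4 S310
G1 X90.694 Y37.775 F3438
G1 X47.365 Y169.954 F3438
G1 X9.586 Y136.606 F3438
G1 X25.034 Y185.324 F3438
G1 X146.855 Y193.641 F3438
M5
G00 X201.326 Y123.268
M4 S310
G1 X177.922 Y61.926 F3438
M5
G00 X14.692 Y10.750
M4 S310
G1 X69.815 Y157.754 F3438
G1 X19.637 Y102.696 F3438
G1 X14.692 Y10.750 F3438
M5
G00 X141.081 Y120.275
M4 S479
G1 X25.175 Y127.022 F2111
G1 X182.864 Y117.760 F2111
G1 X100.813 Y146.058 F2111
M5

Since the viewBox matches the mm dimensions, user units are millimetres directly. The only transform is the Y-flip y_m = 209.869 − y_svg.

Shape 1 is a quadratic bezier drawn with `<path>`. Its stroke #0000ff means score at S479, F2111. After flipping Y the toolpath is (70.050,17.296) → (77.971,40.094) → (90.770,59.762) → (108.446,76.301).

Shape 2 is a open polyline drawn with `<polyline>`. Its stroke #ff8800 means engrave at S310, F3438. After flipping Y the toolpath is (97.556,175.874) → (90.694,37.775) → (47.365,169.954) → (9.586,136.606) → (25.034,185.324) → (146.855,193.641).

Shape 3 is a line segment drawn with `<path>`. Its stroke #ff8800 means engrave at S310, F3438. After flipping Y the toolpath is (201.326,123.268) → (177.922,61.926).

Shape 4 is a closed polygon drawn with `<path>`. Its stroke #ff8800 means engrave at S310, F3438. After flipping Y the toolpath is (14.692,10.750) → (69.815,157.754) → (19.637,102.696) → (14.692,10.750), returning to the start.

Shape 5 is a open polyline drawn with `<polyline>`. Its stroke #0000ff means score at S479, F2111. After flipping Y the toolpath is (141.081,120.275) → (25.175,127.022) → (182.864,117.760) → (100.813,146.058).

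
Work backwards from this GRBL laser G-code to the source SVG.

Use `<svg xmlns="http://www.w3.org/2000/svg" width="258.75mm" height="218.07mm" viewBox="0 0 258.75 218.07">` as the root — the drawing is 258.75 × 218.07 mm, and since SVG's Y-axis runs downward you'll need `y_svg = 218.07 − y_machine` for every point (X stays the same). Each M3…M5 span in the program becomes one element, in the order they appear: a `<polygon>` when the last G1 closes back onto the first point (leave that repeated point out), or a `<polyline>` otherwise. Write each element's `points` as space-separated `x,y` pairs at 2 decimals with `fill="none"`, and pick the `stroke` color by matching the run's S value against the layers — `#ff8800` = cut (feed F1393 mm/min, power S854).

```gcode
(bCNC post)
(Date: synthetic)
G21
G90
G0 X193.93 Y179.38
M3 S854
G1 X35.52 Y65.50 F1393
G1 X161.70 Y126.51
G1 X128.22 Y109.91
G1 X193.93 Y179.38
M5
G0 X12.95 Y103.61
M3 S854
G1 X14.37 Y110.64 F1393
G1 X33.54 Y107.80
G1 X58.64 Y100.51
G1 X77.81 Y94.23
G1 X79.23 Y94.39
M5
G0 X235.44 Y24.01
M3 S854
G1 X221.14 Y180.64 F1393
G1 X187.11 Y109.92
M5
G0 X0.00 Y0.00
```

<svg xmlns="http://www.w3.org/2000/svg" width="258.75mm" height="218.07mm" viewBox="0 0 258.75 218.07">
  <polygon points="193.93,38.69 35.52,152.57 161.70,91.56 128.22,108.16" fill="none" stroke="#ff8800"/>
  <polyline points="12.95,114.46 14.37,107.43 33.54,110.27 58.64,117.56 77.81,123.84 79.23,123.68" fill="none" stroke="#ff8800"/>
  <polyline points="235.44,194.06 221.14,37.43 187.11,108.15" fill="none" stroke="#ff8800"/>
</svg>

Each laser-on run becomes one SVG element. Flip Y back into SVG space with y_svg = 218.07 − y_machine. Every run uses S854, so all elements get stroke `#ff8800` (cut).

Run 1: The run returns to its start, so emit a `<polygon>` with points (Y-flipped): 193.93,38.69 35.52,152.57 161.70,91.56 128.22,108.16.

Run 2: The run is open, so emit a `<polyline>` with points (Y-flipped): 12.95,114.46 14.37,107.43 33.54,110.27 58.64,117.56 77.81,123.84 79.23,123.68.

Run 3: The run is open, so emit a `<polyline>` with points (Y-flipped): 235.44,194.06 221.14,37.43 187.11,108.15.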